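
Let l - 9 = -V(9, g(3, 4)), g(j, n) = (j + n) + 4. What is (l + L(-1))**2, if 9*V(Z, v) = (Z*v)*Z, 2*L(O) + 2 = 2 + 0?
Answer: 8100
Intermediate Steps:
L(O) = 0 (L(O) = -1 + (2 + 0)/2 = -1 + (1/2)*2 = -1 + 1 = 0)
g(j, n) = 4 + j + n
V(Z, v) = v*Z**2/9 (V(Z, v) = ((Z*v)*Z)/9 = (v*Z**2)/9 = v*Z**2/9)
l = -90 (l = 9 - (4 + 3 + 4)*9**2/9 = 9 - 11*81/9 = 9 - 1*99 = 9 - 99 = -90)
(l + L(-1))**2 = (-90 + 0)**2 = (-90)**2 = 8100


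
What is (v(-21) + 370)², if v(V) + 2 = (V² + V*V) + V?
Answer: 1510441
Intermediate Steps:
v(V) = -2 + V + 2*V² (v(V) = -2 + ((V² + V*V) + V) = -2 + ((V² + V²) + V) = -2 + (2*V² + V) = -2 + (V + 2*V²) = -2 + V + 2*V²)
(v(-21) + 370)² = ((-2 - 21 + 2*(-21)²) + 370)² = ((-2 - 21 + 2*441) + 370)² = ((-2 - 21 + 882) + 370)² = (859 + 370)² = 1229² = 1510441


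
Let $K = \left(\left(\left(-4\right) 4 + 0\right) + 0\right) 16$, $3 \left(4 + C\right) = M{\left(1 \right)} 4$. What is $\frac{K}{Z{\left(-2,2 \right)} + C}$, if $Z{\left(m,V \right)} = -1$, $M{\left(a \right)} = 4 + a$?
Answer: $- \frac{768}{5} \approx -153.6$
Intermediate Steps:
$C = \frac{8}{3}$ ($C = -4 + \frac{\left(4 + 1\right) 4}{3} = -4 + \frac{5 \cdot 4}{3} = -4 + \frac{1}{3} \cdot 20 = -4 + \frac{20}{3} = \frac{8}{3} \approx 2.6667$)
$K = -256$ ($K = \left(\left(-16 + 0\right) + 0\right) 16 = \left(-16 + 0\right) 16 = \left(-16\right) 16 = -256$)
$\frac{K}{Z{\left(-2,2 \right)} + C} = - \frac{256}{-1 + \frac{8}{3}} = - \frac{256}{\frac{5}{3}} = \left(-256\right) \frac{3}{5} = - \frac{768}{5}$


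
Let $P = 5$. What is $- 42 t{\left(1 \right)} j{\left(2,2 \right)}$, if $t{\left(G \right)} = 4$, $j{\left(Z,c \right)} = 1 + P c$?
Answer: $-1848$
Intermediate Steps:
$j{\left(Z,c \right)} = 1 + 5 c$
$- 42 t{\left(1 \right)} j{\left(2,2 \right)} = \left(-42\right) 4 \left(1 + 5 \cdot 2\right) = - 168 \left(1 + 10\right) = \left(-168\right) 11 = -1848$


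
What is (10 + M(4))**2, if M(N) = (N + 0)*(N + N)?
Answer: 1764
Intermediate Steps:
M(N) = 2*N**2 (M(N) = N*(2*N) = 2*N**2)
(10 + M(4))**2 = (10 + 2*4**2)**2 = (10 + 2*16)**2 = (10 + 32)**2 = 42**2 = 1764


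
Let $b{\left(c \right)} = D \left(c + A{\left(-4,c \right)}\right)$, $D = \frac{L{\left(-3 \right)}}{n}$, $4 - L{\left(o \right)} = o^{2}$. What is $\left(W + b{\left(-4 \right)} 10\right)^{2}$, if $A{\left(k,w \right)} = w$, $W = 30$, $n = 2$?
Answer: $52900$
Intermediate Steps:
$L{\left(o \right)} = 4 - o^{2}$
$D = - \frac{5}{2}$ ($D = \frac{4 - \left(-3\right)^{2}}{2} = \left(4 - 9\right) \frac{1}{2} = \left(-5\right) \frac{1}{2} = - \frac{5}{2} \approx -2.5$)
$b{\left(c \right)} = - 5 c$ ($b{\left(c \right)} = - \frac{5 \left(c + c\right)}{2} = - \frac{5 \cdot 2 c}{2} = - 5 c$)
$\left(W + b{\left(-4 \right)} 10\right)^{2} = \left(30 + \left(-5\right) \left(-4\right) 10\right)^{2} = \left(30 + 20 \cdot 10\right)^{2} = \left(30 + 200\right)^{2} = 230^{2} = 52900$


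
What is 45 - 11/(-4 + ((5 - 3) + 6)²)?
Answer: 2689/60 ≈ 44.817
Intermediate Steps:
45 - 11/(-4 + ((5 - 3) + 6)²) = 45 - 11/(-4 + (2 + 6)²) = 45 - 11/(-4 + 8²) = 45 - 11/(-4 + 64) = 45 - 11/60 = 2689/60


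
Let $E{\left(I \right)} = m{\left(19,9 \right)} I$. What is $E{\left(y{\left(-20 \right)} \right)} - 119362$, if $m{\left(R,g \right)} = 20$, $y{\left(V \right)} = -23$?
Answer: $-119822$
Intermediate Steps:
$E{\left(I \right)} = 20 I$
$E{\left(y{\left(-20 \right)} \right)} - 119362 = 20 \left(-23\right) - 119362 = -460 - 119362 = -119822$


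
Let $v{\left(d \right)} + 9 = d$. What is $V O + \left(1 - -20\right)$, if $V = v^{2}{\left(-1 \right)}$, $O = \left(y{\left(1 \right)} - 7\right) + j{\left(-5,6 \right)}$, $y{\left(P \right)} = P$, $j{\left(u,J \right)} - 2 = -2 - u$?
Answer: $-79$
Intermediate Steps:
$j{\left(u,J \right)} = - u$ ($j{\left(u,J \right)} = 2 - \left(2 + u\right) = - u$)
$v{\left(d \right)} = -9 + d$
$O = -1$ ($O = \left(1 - 7\right) - -5 = -6 + 5 = -1$)
$V = 100$ ($V = \left(-9 - 1\right)^{2} = \left(-10\right)^{2} = 100$)
$V O + \left(1 - -20\right) = 100 \left(-1\right) + \left(1 - -20\right) = -100 + \left(1 + 20\right) = -100 + 21 = -79$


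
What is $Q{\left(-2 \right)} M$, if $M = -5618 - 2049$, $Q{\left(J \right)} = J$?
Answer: $15334$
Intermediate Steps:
$M = -7667$
$Q{\left(-2 \right)} M = \left(-2\right) \left(-7667\right) = 15334$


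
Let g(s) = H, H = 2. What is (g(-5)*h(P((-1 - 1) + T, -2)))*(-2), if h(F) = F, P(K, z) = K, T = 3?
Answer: -4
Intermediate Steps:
g(s) = 2
(g(-5)*h(P((-1 - 1) + T, -2)))*(-2) = (2*((-1 - 1) + 3))*(-2) = (2*(-2 + 3))*(-2) = (2*1)*(-2) = 2*(-2) = -4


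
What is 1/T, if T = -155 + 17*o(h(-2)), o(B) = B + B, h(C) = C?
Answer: -1/223 ≈ -0.0044843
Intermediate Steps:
o(B) = 2*B
T = -223 (T = -155 + 17*(2*(-2)) = -155 + 17*(-4) = -155 - 68 = -223)
1/T = 1/(-223) = -1/223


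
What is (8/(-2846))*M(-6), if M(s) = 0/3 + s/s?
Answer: -4/1423 ≈ -0.0028110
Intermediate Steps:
M(s) = 1 (M(s) = 0*(1/3) + 1 = 0 + 1 = 1)
(8/(-2846))*M(-6) = (8/(-2846))*1 = (8*(-1/2846))*1 = -4/1423*1 = -4/1423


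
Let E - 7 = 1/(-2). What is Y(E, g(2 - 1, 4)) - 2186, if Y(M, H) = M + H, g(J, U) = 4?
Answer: -4351/2 ≈ -2175.5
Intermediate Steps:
E = 13/2 (E = 7 + 1/(-2) = 7 - ½ = 13/2 ≈ 6.5000)
Y(M, H) = H + M
Y(E, g(2 - 1, 4)) - 2186 = (4 + 13/2) - 2186 = 21/2 - 2186 = -4351/2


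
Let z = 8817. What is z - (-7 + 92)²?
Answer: 1592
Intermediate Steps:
z - (-7 + 92)² = 8817 - (-7 + 92)² = 8817 - 1*85² = 8817 - 1*7225 = 8817 - 7225 = 1592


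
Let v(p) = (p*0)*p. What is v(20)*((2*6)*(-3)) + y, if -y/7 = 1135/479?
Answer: -7945/479 ≈ -16.587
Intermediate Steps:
y = -7945/479 ≈ -16.587
v(p) = 0 (v(p) = 0*p = 0)
v(20)*((2*6)*(-3)) + y = 0*((2*6)*(-3)) - 7945/479 = 0*(12*(-3)) - 7945/479 = 0*(-36) - 7945/479 = 0 - 7945/479 = -7945/479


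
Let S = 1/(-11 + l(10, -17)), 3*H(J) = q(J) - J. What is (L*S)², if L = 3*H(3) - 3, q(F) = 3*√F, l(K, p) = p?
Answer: 9/112 - 9*√3/196 ≈ 0.00082420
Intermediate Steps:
H(J) = √J - J/3 (H(J) = (3*√J - J)/3 = (-J + 3*√J)/3 = √J - J/3)
S = -1/28 (S = 1/(-11 - 17) = 1/(-28) = -1/28 ≈ -0.035714)
L = -6 + 3*√3 (L = 3*(√3 - ⅓*3) - 3 = 3*(√3 - 1) - 3 = 3*(-1 + √3) - 3 = (-3 + 3*√3) - 3 = -6 + 3*√3 ≈ -0.80385)
(L*S)² = ((-6 + 3*√3)*(-1/28))² = (3/14 - 3*√3/28)²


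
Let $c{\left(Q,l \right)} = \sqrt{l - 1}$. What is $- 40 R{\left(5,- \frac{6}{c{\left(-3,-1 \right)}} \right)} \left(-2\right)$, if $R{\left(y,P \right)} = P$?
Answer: $240 i \sqrt{2} \approx 339.41 i$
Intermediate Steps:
$c{\left(Q,l \right)} = \sqrt{-1 + l}$
$- 40 R{\left(5,- \frac{6}{c{\left(-3,-1 \right)}} \right)} \left(-2\right) = - 40 \left(- \frac{6}{\sqrt{-1 - 1}}\right) \left(-2\right) = - 40 \left(- \frac{6}{\sqrt{-2}}\right) \left(-2\right) = - 40 \left(- \frac{6}{i \sqrt{2}}\right) \left(-2\right) = - 40 \left(- 6 \left(- \frac{i \sqrt{2}}{2}\right)\right) \left(-2\right) = - 40 \cdot 3 i \sqrt{2} \left(-2\right) = - 120 i \sqrt{2} \left(-2\right) = 240 i \sqrt{2}$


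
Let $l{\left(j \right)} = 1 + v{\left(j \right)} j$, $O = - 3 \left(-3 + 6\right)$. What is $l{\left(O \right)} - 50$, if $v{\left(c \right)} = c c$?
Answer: $-778$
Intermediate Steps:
$v{\left(c \right)} = c^{2}$
$O = -9$ ($O = \left(-3\right) 3 = -9$)
$l{\left(j \right)} = 1 + j^{3}$ ($l{\left(j \right)} = 1 + j^{2} j = 1 + j^{3}$)
$l{\left(O \right)} - 50 = \left(1 + \left(-9\right)^{3}\right) - 50 = \left(1 - 729\right) - 50 = -728 - 50 = -778$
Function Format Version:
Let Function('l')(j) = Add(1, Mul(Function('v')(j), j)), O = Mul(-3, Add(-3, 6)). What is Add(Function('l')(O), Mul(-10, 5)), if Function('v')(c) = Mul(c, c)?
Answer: -778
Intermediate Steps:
Function('v')(c) = Pow(c, 2)
O = -9 (O = Mul(-3, 3) = -9)
Function('l')(j) = Add(1, Pow(j, 3)) (Function('l')(j) = Add(1, Mul(Pow(j, 2), j)) = Add(1, Pow(j, 3)))
Add(Function('l')(O), Mul(-10, 5)) = Add(Add(1, Pow(-9, 3)), Mul(-10, 5)) = Add(Add(1, -729), -50) = Add(-728, -50) = -778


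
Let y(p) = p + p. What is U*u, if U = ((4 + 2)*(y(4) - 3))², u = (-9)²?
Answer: 72900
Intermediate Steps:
u = 81
y(p) = 2*p
U = 900 (U = ((4 + 2)*(2*4 - 3))² = (6*(8 - 3))² = (6*5)² = 30² = 900)
U*u = 900*81 = 72900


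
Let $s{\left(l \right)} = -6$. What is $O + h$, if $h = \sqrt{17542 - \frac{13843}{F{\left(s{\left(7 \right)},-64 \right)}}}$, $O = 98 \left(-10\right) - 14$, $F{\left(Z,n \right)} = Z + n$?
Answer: $-994 + \frac{\sqrt{86924810}}{70} \approx -860.81$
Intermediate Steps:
$O = -994$ ($O = -980 - 14 = -994$)
$h = \frac{\sqrt{86924810}}{70}$ ($h = \sqrt{17542 - \frac{13843}{-6 - 64}} = \sqrt{17542 - \frac{13843}{-70}} = \sqrt{17542 - - \frac{13843}{70}} = \sqrt{17542 + \frac{13843}{70}} = \sqrt{\frac{1241783}{70}} = \frac{\sqrt{86924810}}{70} \approx 133.19$)
$O + h = -994 + \frac{\sqrt{86924810}}{70}$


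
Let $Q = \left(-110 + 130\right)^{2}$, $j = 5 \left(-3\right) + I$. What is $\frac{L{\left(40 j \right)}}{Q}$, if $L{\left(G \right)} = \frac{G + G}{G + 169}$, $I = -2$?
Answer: $\frac{17}{2555} \approx 0.0066536$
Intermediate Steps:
$j = -17$ ($j = 5 \left(-3\right) - 2 = -15 - 2 = -17$)
$L{\left(G \right)} = \frac{2 G}{169 + G}$
$Q = 400$ ($Q = 20^{2} = 400$)
$\frac{L{\left(40 j \right)}}{Q} = \frac{2 \cdot 40 \left(-17\right) \frac{1}{169 + 40 \left(-17\right)}}{400} = 2 \left(-680\right) \frac{1}{169 - 680} \cdot \frac{1}{400} = 2 \left(-680\right) \frac{1}{-511} \cdot \frac{1}{400} = 2 \left(-680\right) \left(- \frac{1}{511}\right) \frac{1}{400} = \frac{1360}{511} \cdot \frac{1}{400} = \frac{17}{2555}$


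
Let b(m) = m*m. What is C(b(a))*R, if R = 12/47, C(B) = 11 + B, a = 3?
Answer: 240/47 ≈ 5.1064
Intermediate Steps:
b(m) = m**2
R = 12/47 (R = 12*(1/47) = 12/47 ≈ 0.25532)
C(b(a))*R = (11 + 3**2)*(12/47) = (11 + 9)*(12/47) = 20*(12/47) = 240/47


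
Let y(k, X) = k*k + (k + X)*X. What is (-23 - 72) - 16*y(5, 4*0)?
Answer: -495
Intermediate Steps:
y(k, X) = k² + X*(X + k) (y(k, X) = k² + (X + k)*X = k² + X*(X + k))
(-23 - 72) - 16*y(5, 4*0) = (-23 - 72) - 16*((4*0)² + 5² + (4*0)*5) = -95 - 16*(0² + 25 + 0*5) = -95 - 16*(0 + 25 + 0) = -95 - 16*25 = -95 - 400 = -495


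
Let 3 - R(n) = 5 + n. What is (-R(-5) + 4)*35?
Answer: 35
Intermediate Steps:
R(n) = -2 - n (R(n) = 3 - (5 + n) = 3 + (-5 - n) = -2 - n)
(-R(-5) + 4)*35 = (-(-2 - 1*(-5)) + 4)*35 = (-(-2 + 5) + 4)*35 = (-1*3 + 4)*35 = (-3 + 4)*35 = 1*35 = 35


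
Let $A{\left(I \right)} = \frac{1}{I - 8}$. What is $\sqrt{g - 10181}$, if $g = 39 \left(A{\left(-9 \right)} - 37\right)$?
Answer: $\frac{i \sqrt{3359999}}{17} \approx 107.83 i$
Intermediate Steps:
$A{\left(I \right)} = \frac{1}{-8 + I}$
$g = - \frac{24570}{17}$ ($g = 39 \left(\frac{1}{-8 - 9} - 37\right) = 39 \left(\frac{1}{-17} - 37\right) = 39 \left(- \frac{1}{17} - 37\right) = 39 \left(- \frac{630}{17}\right) = - \frac{24570}{17} \approx -1445.3$)
$\sqrt{g - 10181} = \sqrt{- \frac{24570}{17} - 10181} = \sqrt{- \frac{197647}{17}} = \frac{i \sqrt{3359999}}{17}$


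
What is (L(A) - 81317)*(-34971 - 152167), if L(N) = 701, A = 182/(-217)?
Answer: 15086317008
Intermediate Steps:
A = -26/31 (A = 182*(-1/217) = -26/31 ≈ -0.83871)
(L(A) - 81317)*(-34971 - 152167) = (701 - 81317)*(-34971 - 152167) = -80616*(-187138) = 15086317008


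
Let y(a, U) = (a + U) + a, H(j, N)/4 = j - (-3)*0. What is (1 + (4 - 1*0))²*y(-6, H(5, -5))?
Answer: 200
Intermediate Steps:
H(j, N) = 4*j (H(j, N) = 4*(j - (-3)*0) = 4*(j - 1*0) = 4*(j + 0) = 4*j)
y(a, U) = U + 2*a (y(a, U) = (U + a) + a = U + 2*a)
(1 + (4 - 1*0))²*y(-6, H(5, -5)) = (1 + (4 - 1*0))²*(4*5 + 2*(-6)) = (1 + (4 + 0))²*(20 - 12) = (1 + 4)²*8 = 5²*8 = 25*8 = 200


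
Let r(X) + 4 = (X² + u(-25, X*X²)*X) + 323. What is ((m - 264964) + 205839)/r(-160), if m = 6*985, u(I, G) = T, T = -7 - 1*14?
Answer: -53215/29279 ≈ -1.8175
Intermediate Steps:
T = -21 (T = -7 - 14 = -21)
u(I, G) = -21
r(X) = 319 + X² - 21*X (r(X) = -4 + ((X² - 21*X) + 323) = -4 + (323 + X² - 21*X) = 319 + X² - 21*X)
m = 5910
((m - 264964) + 205839)/r(-160) = ((5910 - 264964) + 205839)/(319 + (-160)² - 21*(-160)) = (-259054 + 205839)/(319 + 25600 + 3360) = -53215/29279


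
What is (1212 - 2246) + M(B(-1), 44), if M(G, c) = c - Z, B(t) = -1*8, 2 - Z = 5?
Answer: -987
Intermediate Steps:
Z = -3 (Z = 2 - 1*5 = 2 - 5 = -3)
B(t) = -8
M(G, c) = 3 + c (M(G, c) = c - 1*(-3) = c + 3 = 3 + c)
(1212 - 2246) + M(B(-1), 44) = (1212 - 2246) + (3 + 44) = -1034 + 47 = -987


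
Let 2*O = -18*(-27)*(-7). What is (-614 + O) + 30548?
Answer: 28233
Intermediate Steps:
O = -1701 (O = (-18*(-27)*(-7))/2 = (486*(-7))/2 = (½)*(-3402) = -1701)
(-614 + O) + 30548 = (-614 - 1701) + 30548 = -2315 + 30548 = 28233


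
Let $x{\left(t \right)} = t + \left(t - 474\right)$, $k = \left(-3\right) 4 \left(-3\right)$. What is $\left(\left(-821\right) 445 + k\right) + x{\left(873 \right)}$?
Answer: $-364037$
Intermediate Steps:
$k = 36$ ($k = \left(-12\right) \left(-3\right) = 36$)
$x{\left(t \right)} = -474 + 2 t$ ($x{\left(t \right)} = t + \left(t - 474\right) = t + \left(-474 + t\right) = -474 + 2 t$)
$\left(\left(-821\right) 445 + k\right) + x{\left(873 \right)} = \left(\left(-821\right) 445 + 36\right) + \left(-474 + 2 \cdot 873\right) = \left(-365345 + 36\right) + \left(-474 + 1746\right) = -365309 + 1272 = -364037$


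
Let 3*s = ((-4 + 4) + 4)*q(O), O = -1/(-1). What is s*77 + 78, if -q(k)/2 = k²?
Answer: -382/3 ≈ -127.33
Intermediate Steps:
O = 1 (O = -1*(-1) = 1)
q(k) = -2*k²
s = -8/3 (s = (((-4 + 4) + 4)*(-2*1²))/3 = ((0 + 4)*(-2*1))/3 = (4*(-2))/3 = (⅓)*(-8) = -8/3 ≈ -2.6667)
s*77 + 78 = -8/3*77 + 78 = -616/3 + 78 = -382/3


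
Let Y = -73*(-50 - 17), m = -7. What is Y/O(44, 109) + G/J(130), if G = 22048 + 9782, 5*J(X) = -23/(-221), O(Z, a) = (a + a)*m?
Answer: 53672588407/35098 ≈ 1.5292e+6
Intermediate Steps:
O(Z, a) = -14*a (O(Z, a) = (a + a)*(-7) = (2*a)*(-7) = -14*a)
J(X) = 23/1105 (J(X) = (-23/(-221))/5 = (-23*(-1/221))/5 = (⅕)*(23/221) = 23/1105)
G = 31830
Y = 4891 (Y = -73*(-67) = 4891)
Y/O(44, 109) + G/J(130) = 4891/((-14*109)) + 31830/(23/1105) = 4891/(-1526) + 31830*(1105/23) = 4891*(-1/1526) + 35172150/23 = -4891/1526 + 35172150/23 = 53672588407/35098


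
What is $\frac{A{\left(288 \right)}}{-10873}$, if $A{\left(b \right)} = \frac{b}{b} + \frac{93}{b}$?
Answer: $- \frac{127}{1043808} \approx -0.00012167$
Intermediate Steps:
$A{\left(b \right)} = 1 + \frac{93}{b}$
$\frac{A{\left(288 \right)}}{-10873} = \frac{\frac{1}{288} \left(93 + 288\right)}{-10873} = \frac{1}{288} \cdot 381 \left(- \frac{1}{10873}\right) = \frac{127}{96} \left(- \frac{1}{10873}\right) = - \frac{127}{1043808}$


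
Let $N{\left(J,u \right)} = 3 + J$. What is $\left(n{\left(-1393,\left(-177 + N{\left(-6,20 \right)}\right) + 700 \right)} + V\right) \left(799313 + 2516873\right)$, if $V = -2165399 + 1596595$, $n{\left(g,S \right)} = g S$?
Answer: $-4288372352504$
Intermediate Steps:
$n{\left(g,S \right)} = S g$
$V = -568804$
$\left(n{\left(-1393,\left(-177 + N{\left(-6,20 \right)}\right) + 700 \right)} + V\right) \left(799313 + 2516873\right) = \left(\left(\left(-177 + \left(3 - 6\right)\right) + 700\right) \left(-1393\right) - 568804\right) \left(799313 + 2516873\right) = \left(\left(\left(-177 - 3\right) + 700\right) \left(-1393\right) - 568804\right) 3316186 = \left(\left(-180 + 700\right) \left(-1393\right) - 568804\right) 3316186 = \left(520 \left(-1393\right) - 568804\right) 3316186 = \left(-724360 - 568804\right) 3316186 = \left(-1293164\right) 3316186 = -4288372352504$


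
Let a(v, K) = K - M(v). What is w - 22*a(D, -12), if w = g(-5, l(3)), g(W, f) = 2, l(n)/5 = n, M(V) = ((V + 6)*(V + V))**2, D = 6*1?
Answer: 456458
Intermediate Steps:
D = 6
M(V) = 4*V**2*(6 + V)**2 (M(V) = ((6 + V)*(2*V))**2 = (2*V*(6 + V))**2 = 4*V**2*(6 + V)**2)
l(n) = 5*n
a(v, K) = K - 4*v**2*(6 + v)**2
w = 2
w - 22*a(D, -12) = 2 - 22*(-12 - 4*6**2*(6 + 6)**2) = 2 - 22*(-12 - 4*36*12**2) = 2 - 22*(-12 - 4*36*144) = 2 - 22*(-12 - 20736) = 2 - 22*(-20748) = 2 + 456456 = 456458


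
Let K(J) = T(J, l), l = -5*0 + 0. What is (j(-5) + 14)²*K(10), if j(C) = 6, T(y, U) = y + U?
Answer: 4000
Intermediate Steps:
l = 0 (l = 0 + 0 = 0)
T(y, U) = U + y
K(J) = J (K(J) = 0 + J = J)
(j(-5) + 14)²*K(10) = (6 + 14)²*10 = 20²*10 = 400*10 = 4000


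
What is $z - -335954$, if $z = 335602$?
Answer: $671556$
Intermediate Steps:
$z - -335954 = 335602 - -335954 = 335602 + 335954 = 671556$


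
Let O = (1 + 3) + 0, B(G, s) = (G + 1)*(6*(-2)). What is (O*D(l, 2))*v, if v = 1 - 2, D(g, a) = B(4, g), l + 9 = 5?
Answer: 240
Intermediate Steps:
l = -4 (l = -9 + 5 = -4)
B(G, s) = -12 - 12*G (B(G, s) = (1 + G)*(-12) = -12 - 12*G)
D(g, a) = -60 (D(g, a) = -12 - 12*4 = -12 - 48 = -60)
O = 4 (O = 4 + 0 = 4)
v = -1
(O*D(l, 2))*v = (4*(-60))*(-1) = -240*(-1) = 240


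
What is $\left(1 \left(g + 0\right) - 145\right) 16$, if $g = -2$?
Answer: $-2352$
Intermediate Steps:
$\left(1 \left(g + 0\right) - 145\right) 16 = \left(1 \left(-2 + 0\right) - 145\right) 16 = \left(1 \left(-2\right) - 145\right) 16 = \left(-2 - 145\right) 16 = \left(-147\right) 16 = -2352$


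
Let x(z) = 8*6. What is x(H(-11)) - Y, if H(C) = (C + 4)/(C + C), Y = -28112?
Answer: 28160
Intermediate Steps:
H(C) = (4 + C)/(2*C) (H(C) = (4 + C)/((2*C)) = (4 + C)*(1/(2*C)) = (4 + C)/(2*C))
x(z) = 48
x(H(-11)) - Y = 48 - 1*(-28112) = 48 + 28112 = 28160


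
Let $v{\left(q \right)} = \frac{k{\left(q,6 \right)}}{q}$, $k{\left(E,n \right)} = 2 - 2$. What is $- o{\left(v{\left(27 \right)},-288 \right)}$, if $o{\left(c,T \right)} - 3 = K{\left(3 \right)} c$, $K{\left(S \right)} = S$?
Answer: $-3$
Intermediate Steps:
$k{\left(E,n \right)} = 0$
$v{\left(q \right)} = 0$ ($v{\left(q \right)} = \frac{0}{q} = 0$)
$o{\left(c,T \right)} = 3 + 3 c$
$- o{\left(v{\left(27 \right)},-288 \right)} = - (3 + 3 \cdot 0) = - (3 + 0) = \left(-1\right) 3 = -3$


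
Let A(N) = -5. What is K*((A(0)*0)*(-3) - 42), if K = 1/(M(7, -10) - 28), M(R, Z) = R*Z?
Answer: 3/7 ≈ 0.42857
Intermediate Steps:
K = -1/98 (K = 1/(7*(-10) - 28) = 1/(-70 - 28) = 1/(-98) = -1/98 ≈ -0.010204)
K*((A(0)*0)*(-3) - 42) = -(-5*0*(-3) - 42)/98 = -(0*(-3) - 42)/98 = -(0 - 42)/98 = -1/98*(-42) = 3/7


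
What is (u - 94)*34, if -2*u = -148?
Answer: -680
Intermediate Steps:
u = 74 (u = -1/2*(-148) = 74)
(u - 94)*34 = (74 - 94)*34 = -20*34 = -680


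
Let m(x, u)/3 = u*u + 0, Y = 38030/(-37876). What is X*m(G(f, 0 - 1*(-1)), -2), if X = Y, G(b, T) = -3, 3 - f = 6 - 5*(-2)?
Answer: -114090/9469 ≈ -12.049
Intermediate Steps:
f = -13 (f = 3 - (6 - 5*(-2)) = 3 - (6 + 10) = 3 - 1*16 = 3 - 16 = -13)
Y = -19015/18938 (Y = 38030*(-1/37876) = -19015/18938 ≈ -1.0041)
m(x, u) = 3*u² (m(x, u) = 3*(u*u + 0) = 3*(u² + 0) = 3*u²)
X = -19015/18938 ≈ -1.0041
X*m(G(f, 0 - 1*(-1)), -2) = -57045*(-2)²/18938 = -57045*4/18938 = -19015/18938*12 = -114090/9469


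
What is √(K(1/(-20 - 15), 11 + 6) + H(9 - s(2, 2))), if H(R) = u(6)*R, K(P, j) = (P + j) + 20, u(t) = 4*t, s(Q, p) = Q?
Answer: √251090/35 ≈ 14.317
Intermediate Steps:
K(P, j) = 20 + P + j
H(R) = 24*R (H(R) = (4*6)*R = 24*R)
√(K(1/(-20 - 15), 11 + 6) + H(9 - s(2, 2))) = √((20 + 1/(-20 - 15) + (11 + 6)) + 24*(9 - 1*2)) = √((20 + 1/(-35) + 17) + 24*(9 - 2)) = √((20 - 1/35 + 17) + 24*7) = √(1294/35 + 168) = √(7174/35) = √251090/35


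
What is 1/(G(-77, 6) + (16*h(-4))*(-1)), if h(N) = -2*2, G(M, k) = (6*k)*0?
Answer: 1/64 ≈ 0.015625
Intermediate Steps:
G(M, k) = 0
h(N) = -4
1/(G(-77, 6) + (16*h(-4))*(-1)) = 1/(0 + (16*(-4))*(-1)) = 1/(0 - 64*(-1)) = 1/(0 + 64) = 1/64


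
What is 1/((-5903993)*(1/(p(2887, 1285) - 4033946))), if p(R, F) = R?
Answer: 4031059/5903993 ≈ 0.68277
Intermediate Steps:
1/((-5903993)*(1/(p(2887, 1285) - 4033946))) = 1/((-5903993)*(1/(2887 - 4033946))) = -1/(5903993*(1/(-4031059))) = -1/(5903993*(-1/4031059)) = -1/5903993*(-4031059) = 4031059/5903993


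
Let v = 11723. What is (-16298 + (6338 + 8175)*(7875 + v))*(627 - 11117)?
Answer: -2983455403240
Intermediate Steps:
(-16298 + (6338 + 8175)*(7875 + v))*(627 - 11117) = (-16298 + (6338 + 8175)*(7875 + 11723))*(627 - 11117) = (-16298 + 14513*19598)*(-10490) = (-16298 + 284425774)*(-10490) = 284409476*(-10490) = -2983455403240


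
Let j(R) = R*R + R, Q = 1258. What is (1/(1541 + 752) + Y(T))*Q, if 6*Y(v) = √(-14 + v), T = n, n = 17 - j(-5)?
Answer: 1258/2293 + 629*I*√17/3 ≈ 0.54863 + 864.48*I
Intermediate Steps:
j(R) = R + R² (j(R) = R² + R = R + R²)
n = -3 (n = 17 - (-5)*(1 - 5) = 17 - (-5)*(-4) = 17 - 1*20 = 17 - 20 = -3)
T = -3
Y(v) = √(-14 + v)/6
(1/(1541 + 752) + Y(T))*Q = (1/(1541 + 752) + √(-14 - 3)/6)*1258 = (1/2293 + √(-17)/6)*1258 = (1/2293 + (I*√17)/6)*1258 = (1/2293 + I*√17/6)*1258 = 1258/2293 + 629*I*√17/3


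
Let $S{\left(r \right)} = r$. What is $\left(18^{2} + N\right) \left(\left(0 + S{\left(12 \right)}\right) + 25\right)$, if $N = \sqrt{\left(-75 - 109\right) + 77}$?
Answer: $11988 + 37 i \sqrt{107} \approx 11988.0 + 382.73 i$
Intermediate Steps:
$N = i \sqrt{107}$ ($N = \sqrt{\left(-75 - 109\right) + 77} = \sqrt{-184 + 77} = \sqrt{-107} = i \sqrt{107} \approx 10.344 i$)
$\left(18^{2} + N\right) \left(\left(0 + S{\left(12 \right)}\right) + 25\right) = \left(18^{2} + i \sqrt{107}\right) \left(\left(0 + 12\right) + 25\right) = \left(324 + i \sqrt{107}\right) \left(12 + 25\right) = \left(324 + i \sqrt{107}\right) 37 = 11988 + 37 i \sqrt{107}$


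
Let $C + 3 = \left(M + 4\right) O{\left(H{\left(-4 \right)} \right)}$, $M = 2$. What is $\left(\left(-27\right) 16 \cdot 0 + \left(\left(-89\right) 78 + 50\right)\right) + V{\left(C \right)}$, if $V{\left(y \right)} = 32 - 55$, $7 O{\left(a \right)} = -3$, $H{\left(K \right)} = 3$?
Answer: $-6915$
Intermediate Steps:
$O{\left(a \right)} = - \frac{3}{7}$ ($O{\left(a \right)} = \frac{1}{7} \left(-3\right) = - \frac{3}{7}$)
$C = - \frac{39}{7}$ ($C = -3 + \left(2 + 4\right) \left(- \frac{3}{7}\right) = -3 + 6 \left(- \frac{3}{7}\right) = -3 - \frac{18}{7} = - \frac{39}{7} \approx -5.5714$)
$V{\left(y \right)} = -23$ ($V{\left(y \right)} = 32 - 55 = -23$)
$\left(\left(-27\right) 16 \cdot 0 + \left(\left(-89\right) 78 + 50\right)\right) + V{\left(C \right)} = \left(\left(-27\right) 16 \cdot 0 + \left(\left(-89\right) 78 + 50\right)\right) - 23 = \left(\left(-432\right) 0 + \left(-6942 + 50\right)\right) - 23 = \left(0 - 6892\right) - 23 = -6892 - 23 = -6915$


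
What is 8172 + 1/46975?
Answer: 383879701/46975 ≈ 8172.0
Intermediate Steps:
8172 + 1/46975 = 383879701/46975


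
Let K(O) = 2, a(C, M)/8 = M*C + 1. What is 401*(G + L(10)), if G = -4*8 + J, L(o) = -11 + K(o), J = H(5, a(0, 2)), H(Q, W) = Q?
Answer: -14436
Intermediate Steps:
a(C, M) = 8 + 8*C*M (a(C, M) = 8*(M*C + 1) = 8*(C*M + 1) = 8*(1 + C*M) = 8 + 8*C*M)
J = 5
L(o) = -9 (L(o) = -11 + 2 = -9)
G = -27 (G = -4*8 + 5 = -32 + 5 = -27)
401*(G + L(10)) = 401*(-27 - 9) = 401*(-36) = -14436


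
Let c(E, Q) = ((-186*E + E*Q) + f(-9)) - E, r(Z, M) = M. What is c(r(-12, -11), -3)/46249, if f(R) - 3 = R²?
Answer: 2174/46249 ≈ 0.047006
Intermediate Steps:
f(R) = 3 + R²
c(E, Q) = 84 - 187*E + E*Q (c(E, Q) = ((-186*E + E*Q) + (3 + (-9)²)) - E = ((-186*E + E*Q) + (3 + 81)) - E = ((-186*E + E*Q) + 84) - E = (84 - 186*E + E*Q) - E = 84 - 187*E + E*Q)
c(r(-12, -11), -3)/46249 = (84 - 187*(-11) - 11*(-3))/46249 = (84 + 2057 + 33)*(1/46249) = 2174*(1/46249) = 2174/46249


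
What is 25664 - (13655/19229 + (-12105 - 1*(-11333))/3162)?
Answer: 780198355375/30401049 ≈ 25664.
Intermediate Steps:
25664 - (13655/19229 + (-12105 - 1*(-11333))/3162) = 25664 - (13655*(1/19229) + (-12105 + 11333)*(1/3162)) = 25664 - (13655/19229 - 772*1/3162) = 25664 - (13655/19229 - 386/1581) = 25664 - 1*14166161/30401049 = 25664 - 14166161/30401049 = 780198355375/30401049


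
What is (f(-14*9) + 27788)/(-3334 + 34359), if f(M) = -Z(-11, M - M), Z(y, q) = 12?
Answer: 27776/31025 ≈ 0.89528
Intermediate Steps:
f(M) = -12 (f(M) = -1*12 = -12)
(f(-14*9) + 27788)/(-3334 + 34359) = (-12 + 27788)/(-3334 + 34359) = 27776/31025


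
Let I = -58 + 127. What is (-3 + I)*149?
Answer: 9834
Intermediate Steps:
I = 69
(-3 + I)*149 = (-3 + 69)*149 = 66*149 = 9834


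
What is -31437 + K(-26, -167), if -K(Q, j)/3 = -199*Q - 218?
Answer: -46305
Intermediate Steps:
K(Q, j) = 654 + 597*Q (K(Q, j) = -3*(-199*Q - 218) = -3*(-218 - 199*Q) = 654 + 597*Q)
-31437 + K(-26, -167) = -31437 + (654 + 597*(-26)) = -31437 + (654 - 15522) = -31437 - 14868 = -46305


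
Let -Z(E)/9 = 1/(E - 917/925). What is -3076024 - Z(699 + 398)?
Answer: -1039499243689/337936 ≈ -3.0760e+6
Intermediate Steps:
Z(E) = -9/(-917/925 + E) (Z(E) = -9/(E - 917/925) = -9/(-917/925 + E))
-3076024 - Z(699 + 398) = -3076024 - (-8325)/(-917 + 925*(699 + 398)) = -3076024 - (-8325)/(-917 + 925*1097) = -3076024 - (-8325)/(-917 + 1014725) = -3076024 - (-8325)/1013808 = -3076024 - 1*(-2775/337936) = -3076024 + 2775/337936 = -1039499243689/337936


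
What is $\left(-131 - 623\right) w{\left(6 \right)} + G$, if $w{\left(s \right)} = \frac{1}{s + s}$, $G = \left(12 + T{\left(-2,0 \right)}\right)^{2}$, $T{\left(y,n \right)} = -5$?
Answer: $- \frac{83}{6} \approx -13.833$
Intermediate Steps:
$G = 49$ ($G = \left(12 - 5\right)^{2} = 7^{2} = 49$)
$w{\left(s \right)} = \frac{1}{2 s}$
$\left(-131 - 623\right) w{\left(6 \right)} + G = \left(-131 - 623\right) \frac{1}{2 \cdot 6} + 49 = - 754 \cdot \frac{1}{2} \cdot \frac{1}{6} + 49 = \left(-754\right) \frac{1}{12} + 49 = - \frac{377}{6} + 49 = - \frac{83}{6}$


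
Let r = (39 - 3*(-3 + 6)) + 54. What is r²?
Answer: 7056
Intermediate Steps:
r = 84 (r = (39 - 3*3) + 54 = (39 - 9) + 54 = 30 + 54 = 84)
r² = 84² = 7056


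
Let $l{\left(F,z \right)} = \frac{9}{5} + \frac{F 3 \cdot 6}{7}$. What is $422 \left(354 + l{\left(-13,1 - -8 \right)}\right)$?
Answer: $\frac{4761426}{35} \approx 1.3604 \cdot 10^{5}$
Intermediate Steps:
$l{\left(F,z \right)} = \frac{9}{5} + \frac{18 F}{7}$ ($l{\left(F,z \right)} = 9 \cdot \frac{1}{5} + 3 F 6 \cdot \frac{1}{7} = \frac{9}{5} + 18 F \frac{1}{7} = \frac{9}{5} + \frac{18 F}{7}$)
$422 \left(354 + l{\left(-13,1 - -8 \right)}\right) = 422 \left(354 + \left(\frac{9}{5} + \frac{18}{7} \left(-13\right)\right)\right) = 422 \left(354 + \left(\frac{9}{5} - \frac{234}{7}\right)\right) = 422 \left(354 - \frac{1107}{35}\right) = 422 \cdot \frac{11283}{35} = \frac{4761426}{35}$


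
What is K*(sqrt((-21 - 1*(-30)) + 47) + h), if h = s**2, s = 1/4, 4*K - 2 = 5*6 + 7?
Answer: 39/64 + 39*sqrt(14)/2 ≈ 73.572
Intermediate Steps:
K = 39/4 (K = 1/2 + (5*6 + 7)/4 = 1/2 + (30 + 7)/4 = 1/2 + (1/4)*37 = 1/2 + 37/4 = 39/4 ≈ 9.7500)
s = 1/4 (s = 1*(1/4) = 1/4 ≈ 0.25000)
h = 1/16 (h = (1/4)**2 = 1/16 ≈ 0.062500)
K*(sqrt((-21 - 1*(-30)) + 47) + h) = 39*(sqrt((-21 - 1*(-30)) + 47) + 1/16)/4 = 39*(sqrt((-21 + 30) + 47) + 1/16)/4 = 39*(sqrt(9 + 47) + 1/16)/4 = 39*(sqrt(56) + 1/16)/4 = 39*(2*sqrt(14) + 1/16)/4 = 39*(1/16 + 2*sqrt(14))/4 = 39/64 + 39*sqrt(14)/2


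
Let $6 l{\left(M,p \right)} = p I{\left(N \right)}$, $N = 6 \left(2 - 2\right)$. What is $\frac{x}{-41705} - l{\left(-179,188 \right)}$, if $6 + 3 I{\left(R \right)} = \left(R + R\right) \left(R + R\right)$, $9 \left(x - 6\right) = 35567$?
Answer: $\frac{23485999}{375345} \approx 62.572$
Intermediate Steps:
$N = 0$ ($N = 6 \cdot 0 = 0$)
$x = \frac{35621}{9}$ ($x = 6 + \frac{1}{9} \cdot 35567 = 6 + \frac{35567}{9} = \frac{35621}{9} \approx 3957.9$)
$I{\left(R \right)} = -2 + \frac{4 R^{2}}{3}$ ($I{\left(R \right)} = -2 + \frac{\left(R + R\right) \left(R + R\right)}{3} = -2 + \frac{2 R 2 R}{3} = -2 + \frac{4 R^{2}}{3}$)
$l{\left(M,p \right)} = - \frac{p}{3}$ ($l{\left(M,p \right)} = \frac{p \left(-2 + \frac{4 \cdot 0^{2}}{3}\right)}{6} = \frac{p \left(-2 + \frac{4}{3} \cdot 0\right)}{6} = \frac{p \left(-2 + 0\right)}{6} = \frac{p \left(-2\right)}{6} = \frac{\left(-2\right) p}{6} = - \frac{p}{3}$)
$\frac{x}{-41705} - l{\left(-179,188 \right)} = \frac{35621}{9 \left(-41705\right)} - \left(- \frac{1}{3}\right) 188 = \frac{35621}{9} \left(- \frac{1}{41705}\right) - - \frac{188}{3} = - \frac{35621}{375345} + \frac{188}{3} = \frac{23485999}{375345}$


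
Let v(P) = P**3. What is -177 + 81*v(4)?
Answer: 5007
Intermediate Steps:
-177 + 81*v(4) = -177 + 81*4**3 = -177 + 81*64 = -177 + 5184 = 5007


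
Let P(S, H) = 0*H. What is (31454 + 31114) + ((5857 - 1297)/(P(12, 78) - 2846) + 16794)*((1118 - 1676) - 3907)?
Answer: -106604739366/1423 ≈ -7.4915e+7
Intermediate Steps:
P(S, H) = 0
(31454 + 31114) + ((5857 - 1297)/(P(12, 78) - 2846) + 16794)*((1118 - 1676) - 3907) = (31454 + 31114) + ((5857 - 1297)/(0 - 2846) + 16794)*((1118 - 1676) - 3907) = 62568 + (4560/(-2846) + 16794)*(-558 - 3907) = 62568 + (4560*(-1/2846) + 16794)*(-4465) = 62568 + (-2280/1423 + 16794)*(-4465) = 62568 + (23895582/1423)*(-4465) = 62568 - 106693773630/1423 = -106604739366/1423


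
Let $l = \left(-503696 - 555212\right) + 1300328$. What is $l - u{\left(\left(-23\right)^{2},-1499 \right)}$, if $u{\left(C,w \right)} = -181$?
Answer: $241601$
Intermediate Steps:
$l = 241420$ ($l = -1058908 + 1300328 = 241420$)
$l - u{\left(\left(-23\right)^{2},-1499 \right)} = 241420 - -181 = 241420 + 181 = 241601$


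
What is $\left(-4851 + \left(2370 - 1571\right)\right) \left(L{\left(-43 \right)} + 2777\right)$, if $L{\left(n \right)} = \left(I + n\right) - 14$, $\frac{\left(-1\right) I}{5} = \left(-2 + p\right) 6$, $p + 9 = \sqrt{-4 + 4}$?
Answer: $-12358600$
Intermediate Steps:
$p = -9$ ($p = -9 + \sqrt{-4 + 4} = -9 + \sqrt{0} = -9 + 0 = -9$)
$I = 330$ ($I = - 5 \left(-2 - 9\right) 6 = - 5 \left(\left(-11\right) 6\right) = \left(-5\right) \left(-66\right) = 330$)
$L{\left(n \right)} = 316 + n$ ($L{\left(n \right)} = \left(330 + n\right) - 14 = 316 + n$)
$\left(-4851 + \left(2370 - 1571\right)\right) \left(L{\left(-43 \right)} + 2777\right) = \left(-4851 + \left(2370 - 1571\right)\right) \left(\left(316 - 43\right) + 2777\right) = \left(-4851 + \left(2370 - 1571\right)\right) \left(273 + 2777\right) = \left(-4851 + 799\right) 3050 = \left(-4052\right) 3050 = -12358600$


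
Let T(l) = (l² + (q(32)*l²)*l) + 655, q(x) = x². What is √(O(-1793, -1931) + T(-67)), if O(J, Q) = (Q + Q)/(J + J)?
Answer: I*√990096872256349/1793 ≈ 17549.0*I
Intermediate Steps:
T(l) = 655 + l² + 1024*l³ (T(l) = (l² + (32²*l²)*l) + 655 = (l² + (1024*l²)*l) + 655 = (l² + 1024*l³) + 655 = 655 + l² + 1024*l³)
O(J, Q) = Q/J (O(J, Q) = (2*Q)/((2*J)) = (2*Q)*(1/(2*J)) = Q/J)
√(O(-1793, -1931) + T(-67)) = √(-1931/(-1793) + (655 + (-67)² + 1024*(-67)³)) = √(-1931*(-1/1793) + (655 + 4489 + 1024*(-300763))) = √(1931/1793 + (655 + 4489 - 307981312)) = √(1931/1793 - 307976168) = √(-552201267293/1793) = I*√990096872256349/1793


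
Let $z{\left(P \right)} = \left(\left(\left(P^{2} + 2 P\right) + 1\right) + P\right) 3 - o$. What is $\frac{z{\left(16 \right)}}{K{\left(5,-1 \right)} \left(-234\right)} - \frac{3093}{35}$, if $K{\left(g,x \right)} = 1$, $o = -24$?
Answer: $- \frac{252209}{2730} \approx -92.384$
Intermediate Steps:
$z{\left(P \right)} = 27 + 3 P^{2} + 9 P$ ($z{\left(P \right)} = \left(\left(\left(P^{2} + 2 P\right) + 1\right) + P\right) 3 - -24 = \left(\left(1 + P^{2} + 2 P\right) + P\right) 3 + 24 = \left(1 + P^{2} + 3 P\right) 3 + 24 = \left(3 + 3 P^{2} + 9 P\right) + 24 = 27 + 3 P^{2} + 9 P$)
$\frac{z{\left(16 \right)}}{K{\left(5,-1 \right)} \left(-234\right)} - \frac{3093}{35} = \frac{27 + 3 \cdot 16^{2} + 9 \cdot 16}{1 \left(-234\right)} - \frac{3093}{35} = \frac{27 + 3 \cdot 256 + 144}{-234} - \frac{3093}{35} = \left(27 + 768 + 144\right) \left(- \frac{1}{234}\right) - \frac{3093}{35} = 939 \left(- \frac{1}{234}\right) - \frac{3093}{35} = - \frac{313}{78} - \frac{3093}{35} = - \frac{252209}{2730}$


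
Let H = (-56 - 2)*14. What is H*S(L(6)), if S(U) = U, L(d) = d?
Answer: -4872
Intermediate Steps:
H = -812 (H = -58*14 = -812)
H*S(L(6)) = -812*6 = -4872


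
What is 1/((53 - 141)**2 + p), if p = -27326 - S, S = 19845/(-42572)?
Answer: -42572/833625059 ≈ -5.1068e-5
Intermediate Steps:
S = -19845/42572 (S = 19845*(-1/42572) = -19845/42572 ≈ -0.46615)
p = -1163302627/42572 (p = -27326 - 1*(-19845/42572) = -27326 + 19845/42572 = -1163302627/42572 ≈ -27326.)
1/((53 - 141)**2 + p) = 1/((53 - 141)**2 - 1163302627/42572) = 1/((-88)**2 - 1163302627/42572) = 1/(7744 - 1163302627/42572) = 1/(-833625059/42572) = -42572/833625059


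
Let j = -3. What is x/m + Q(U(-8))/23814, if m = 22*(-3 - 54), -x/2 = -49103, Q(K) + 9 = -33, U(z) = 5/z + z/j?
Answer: -9280676/118503 ≈ -78.316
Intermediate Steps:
U(z) = 5/z - z/3 (U(z) = 5/z + z/(-3) = 5/z + z*(-1/3) = 5/z - z/3)
Q(K) = -42 (Q(K) = -9 - 33 = -42)
x = 98206 (x = -2*(-49103) = 98206)
m = -1254 (m = 22*(-57) = -1254)
x/m + Q(U(-8))/23814 = 98206/(-1254) - 42/23814 = 98206*(-1/1254) - 42*1/23814 = -49103/627 - 1/567 = -9280676/118503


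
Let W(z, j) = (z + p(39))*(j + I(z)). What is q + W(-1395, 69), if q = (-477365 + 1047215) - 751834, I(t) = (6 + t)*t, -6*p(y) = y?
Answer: -2715902170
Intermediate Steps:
p(y) = -y/6
I(t) = t*(6 + t)
W(z, j) = (-13/2 + z)*(j + z*(6 + z)) (W(z, j) = (z - ⅙*39)*(j + z*(6 + z)) = (z - 13/2)*(j + z*(6 + z)) = (-13/2 + z)*(j + z*(6 + z)))
q = -181984 (q = 569850 - 751834 = -181984)
q + W(-1395, 69) = -181984 + ((-1395)³ - 39*(-1395) - 13/2*69 - ½*(-1395)² + 69*(-1395)) = -181984 + (-2714704875 + 54405 - 897/2 - ½*1946025 - 96255) = -181984 + (-2714704875 + 54405 - 897/2 - 1946025/2 - 96255) = -181984 - 2715720186 = -2715902170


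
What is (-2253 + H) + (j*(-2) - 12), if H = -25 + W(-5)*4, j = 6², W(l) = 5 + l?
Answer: -2362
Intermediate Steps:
j = 36
H = -25 (H = -25 + (5 - 5)*4 = -25 + 0*4 = -25 + 0 = -25)
(-2253 + H) + (j*(-2) - 12) = (-2253 - 25) + (36*(-2) - 12) = -2278 + (-72 - 12) = -2278 - 84 = -2362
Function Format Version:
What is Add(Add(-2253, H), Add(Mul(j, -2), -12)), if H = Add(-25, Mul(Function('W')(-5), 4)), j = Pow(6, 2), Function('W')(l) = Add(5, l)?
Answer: -2362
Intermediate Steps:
j = 36
H = -25 (H = Add(-25, Mul(Add(5, -5), 4)) = Add(-25, Mul(0, 4)) = Add(-25, 0) = -25)
Add(Add(-2253, H), Add(Mul(j, -2), -12)) = Add(Add(-2253, -25), Add(Mul(36, -2), -12)) = Add(-2278, Add(-72, -12)) = Add(-2278, -84) = -2362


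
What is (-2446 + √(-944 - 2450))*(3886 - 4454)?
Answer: 1389328 - 568*I*√3394 ≈ 1.3893e+6 - 33091.0*I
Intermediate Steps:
(-2446 + √(-944 - 2450))*(3886 - 4454) = (-2446 + √(-3394))*(-568) = (-2446 + I*√3394)*(-568) = 1389328 - 568*I*√3394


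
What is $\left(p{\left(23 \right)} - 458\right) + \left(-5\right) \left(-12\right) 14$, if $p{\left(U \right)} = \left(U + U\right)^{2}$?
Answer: $2498$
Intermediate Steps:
$p{\left(U \right)} = 4 U^{2}$ ($p{\left(U \right)} = \left(2 U\right)^{2} = 4 U^{2}$)
$\left(p{\left(23 \right)} - 458\right) + \left(-5\right) \left(-12\right) 14 = \left(4 \cdot 23^{2} - 458\right) + \left(-5\right) \left(-12\right) 14 = \left(4 \cdot 529 - 458\right) + 60 \cdot 14 = \left(2116 - 458\right) + 840 = 1658 + 840 = 2498$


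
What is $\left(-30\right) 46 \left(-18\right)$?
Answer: $24840$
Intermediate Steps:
$\left(-30\right) 46 \left(-18\right) = \left(-1380\right) \left(-18\right) = 24840$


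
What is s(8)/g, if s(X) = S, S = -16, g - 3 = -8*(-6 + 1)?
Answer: -16/43 ≈ -0.37209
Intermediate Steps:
g = 43 (g = 3 - 8*(-6 + 1) = 3 - 8*(-5) = 3 + 40 = 43)
s(X) = -16
s(8)/g = -16/43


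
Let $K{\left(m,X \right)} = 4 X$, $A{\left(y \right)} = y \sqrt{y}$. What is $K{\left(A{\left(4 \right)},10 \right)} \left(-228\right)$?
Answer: $-9120$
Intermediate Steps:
$A{\left(y \right)} = y^{\frac{3}{2}}$
$K{\left(A{\left(4 \right)},10 \right)} \left(-228\right) = 4 \cdot 10 \left(-228\right) = 40 \left(-228\right) = -9120$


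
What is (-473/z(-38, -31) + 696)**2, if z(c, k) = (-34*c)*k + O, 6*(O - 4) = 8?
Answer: 6992113580461881/14433619600 ≈ 4.8443e+5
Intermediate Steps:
O = 16/3 (O = 4 + (1/6)*8 = 4 + 4/3 = 16/3 ≈ 5.3333)
z(c, k) = 16/3 - 34*c*k (z(c, k) = (-34*c)*k + 16/3 = -34*c*k + 16/3 = 16/3 - 34*c*k)
(-473/z(-38, -31) + 696)**2 = (-473/(16/3 - 34*(-38)*(-31)) + 696)**2 = (-473/(16/3 - 40052) + 696)**2 = (-473/(-120140/3) + 696)**2 = (-473*(-3/120140) + 696)**2 = (1419/120140 + 696)**2 = (83618859/120140)**2 = 6992113580461881/14433619600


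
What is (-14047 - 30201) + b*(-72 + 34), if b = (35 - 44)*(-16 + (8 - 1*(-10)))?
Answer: -43564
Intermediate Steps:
b = -18 (b = -9*(-16 + (8 + 10)) = -9*(-16 + 18) = -9*2 = -18)
(-14047 - 30201) + b*(-72 + 34) = (-14047 - 30201) - 18*(-72 + 34) = -44248 - 18*(-38) = -44248 + 684 = -43564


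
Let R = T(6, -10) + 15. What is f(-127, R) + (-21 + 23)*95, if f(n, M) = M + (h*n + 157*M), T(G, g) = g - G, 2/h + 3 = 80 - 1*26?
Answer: 1378/51 ≈ 27.020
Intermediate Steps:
h = 2/51 (h = 2/(-3 + (80 - 1*26)) = 2/(-3 + (80 - 26)) = 2/(-3 + 54) = 2/51 ≈ 0.039216)
R = -1 (R = (-10 - 1*6) + 15 = (-10 - 6) + 15 = -16 + 15 = -1)
f(n, M) = 158*M + 2*n/51 (f(n, M) = M + (2*n/51 + 157*M) = M + (157*M + 2*n/51) = 158*M + 2*n/51)
f(-127, R) + (-21 + 23)*95 = (158*(-1) + (2/51)*(-127)) + (-21 + 23)*95 = (-158 - 254/51) + 2*95 = -8312/51 + 190 = 1378/51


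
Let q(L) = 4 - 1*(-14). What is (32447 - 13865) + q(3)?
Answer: 18600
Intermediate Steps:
q(L) = 18 (q(L) = 4 + 14 = 18)
(32447 - 13865) + q(3) = (32447 - 13865) + 18 = 18582 + 18 = 18600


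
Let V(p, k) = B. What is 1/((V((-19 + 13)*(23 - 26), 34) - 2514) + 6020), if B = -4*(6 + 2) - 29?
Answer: 1/3445 ≈ 0.00029028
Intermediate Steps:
B = -61 (B = -4*8 - 29 = -32 - 29 = -61)
V(p, k) = -61
1/((V((-19 + 13)*(23 - 26), 34) - 2514) + 6020) = 1/((-61 - 2514) + 6020) = 1/(-2575 + 6020) = 1/3445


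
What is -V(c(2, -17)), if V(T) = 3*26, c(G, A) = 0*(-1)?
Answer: -78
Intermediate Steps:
c(G, A) = 0
V(T) = 78
-V(c(2, -17)) = -1*78 = -78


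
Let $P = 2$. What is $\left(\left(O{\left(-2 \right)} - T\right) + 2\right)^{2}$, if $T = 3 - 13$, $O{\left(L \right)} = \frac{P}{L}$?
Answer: $121$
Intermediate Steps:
$O{\left(L \right)} = \frac{2}{L}$
$T = -10$ ($T = 3 - 13 = -10$)
$\left(\left(O{\left(-2 \right)} - T\right) + 2\right)^{2} = \left(\left(\frac{2}{-2} - -10\right) + 2\right)^{2} = \left(\left(2 \left(- \frac{1}{2}\right) + 10\right) + 2\right)^{2} = \left(\left(-1 + 10\right) + 2\right)^{2} = \left(9 + 2\right)^{2} = 11^{2} = 121$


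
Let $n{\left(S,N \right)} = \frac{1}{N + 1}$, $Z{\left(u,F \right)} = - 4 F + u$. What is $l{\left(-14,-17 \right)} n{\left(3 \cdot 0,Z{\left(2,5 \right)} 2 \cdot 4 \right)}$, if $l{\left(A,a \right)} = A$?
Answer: $\frac{14}{143} \approx 0.097902$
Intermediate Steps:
$Z{\left(u,F \right)} = u - 4 F$
$n{\left(S,N \right)} = \frac{1}{1 + N}$
$l{\left(-14,-17 \right)} n{\left(3 \cdot 0,Z{\left(2,5 \right)} 2 \cdot 4 \right)} = - \frac{14}{1 + \left(2 - 20\right) 2 \cdot 4} = - \frac{14}{1 + \left(-18\right) 2 \cdot 4} = - \frac{14}{1 - 144} = - \frac{14}{-143} = \left(-14\right) \left(- \frac{1}{143}\right) = \frac{14}{143}$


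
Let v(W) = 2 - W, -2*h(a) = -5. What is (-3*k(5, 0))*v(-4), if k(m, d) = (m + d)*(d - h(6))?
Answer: 225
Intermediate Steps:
h(a) = 5/2 (h(a) = -½*(-5) = 5/2)
k(m, d) = (-5/2 + d)*(d + m) (k(m, d) = (m + d)*(d - 1*5/2) = (d + m)*(d - 5/2) = (d + m)*(-5/2 + d) = (-5/2 + d)*(d + m))
(-3*k(5, 0))*v(-4) = (-3*(0² - 5/2*0 - 5/2*5 + 0*5))*(2 - 1*(-4)) = (-3*(0 + 0 - 25/2 + 0))*(2 + 4) = -3*(-25/2)*6 = (75/2)*6 = 225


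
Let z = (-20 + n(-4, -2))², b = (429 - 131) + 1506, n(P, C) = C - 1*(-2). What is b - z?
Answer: 1404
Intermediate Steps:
n(P, C) = 2 + C (n(P, C) = C + 2 = 2 + C)
b = 1804 (b = 298 + 1506 = 1804)
z = 400 (z = (-20 + (2 - 2))² = (-20 + 0)² = (-20)² = 400)
b - z = 1804 - 1*400 = 1804 - 400 = 1404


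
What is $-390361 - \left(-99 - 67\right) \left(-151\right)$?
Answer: $-415427$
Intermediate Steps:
$-390361 - \left(-99 - 67\right) \left(-151\right) = -390361 - \left(-166\right) \left(-151\right) = -390361 - 25066 = -415427$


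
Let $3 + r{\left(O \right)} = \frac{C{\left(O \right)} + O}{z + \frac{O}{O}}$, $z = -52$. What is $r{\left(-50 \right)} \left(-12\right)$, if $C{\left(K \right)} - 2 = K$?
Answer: $\frac{220}{17} \approx 12.941$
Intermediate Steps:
$C{\left(K \right)} = 2 + K$
$r{\left(O \right)} = - \frac{155}{51} - \frac{2 O}{51}$ ($r{\left(O \right)} = -3 + \frac{\left(2 + O\right) + O}{-52 + \frac{O}{O}} = -3 + \frac{2 + 2 O}{-52 + 1} = -3 + \frac{2 + 2 O}{-51} = -3 + \left(2 + 2 O\right) \left(- \frac{1}{51}\right) = -3 - \left(\frac{2}{51} + \frac{2 O}{51}\right) = - \frac{155}{51} - \frac{2 O}{51}$)
$r{\left(-50 \right)} \left(-12\right) = \left(- \frac{155}{51} - - \frac{100}{51}\right) \left(-12\right) = \left(- \frac{155}{51} + \frac{100}{51}\right) \left(-12\right) = \left(- \frac{55}{51}\right) \left(-12\right) = \frac{220}{17}$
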